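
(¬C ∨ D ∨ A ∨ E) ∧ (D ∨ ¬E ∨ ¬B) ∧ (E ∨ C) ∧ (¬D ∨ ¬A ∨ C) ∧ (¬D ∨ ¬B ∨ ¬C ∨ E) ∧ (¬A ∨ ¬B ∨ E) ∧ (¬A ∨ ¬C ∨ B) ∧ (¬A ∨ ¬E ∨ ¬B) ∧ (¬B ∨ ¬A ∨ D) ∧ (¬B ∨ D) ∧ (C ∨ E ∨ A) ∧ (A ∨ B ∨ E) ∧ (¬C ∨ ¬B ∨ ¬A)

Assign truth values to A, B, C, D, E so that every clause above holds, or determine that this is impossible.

Case E = True:
Case D = False:
The clause (¬B) is unit, so B = False.
Case A = True:
The clause (¬C) is unit, so C = False.
All clauses are satisfied.

A=True, B=False, C=False, D=False, E=True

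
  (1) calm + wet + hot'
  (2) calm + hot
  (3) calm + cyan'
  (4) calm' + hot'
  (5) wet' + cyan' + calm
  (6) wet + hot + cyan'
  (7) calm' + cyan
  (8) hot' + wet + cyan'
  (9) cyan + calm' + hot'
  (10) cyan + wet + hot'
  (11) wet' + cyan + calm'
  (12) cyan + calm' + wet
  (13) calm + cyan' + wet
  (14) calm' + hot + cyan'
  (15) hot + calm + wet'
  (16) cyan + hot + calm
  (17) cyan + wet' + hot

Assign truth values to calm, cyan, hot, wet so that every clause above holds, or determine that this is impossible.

calm ↦ 0; cyan ↦ 0; hot ↦ 1; wet ↦ 1

Branch on calm: set calm = 0.
Unit clause (hot) forces hot = 1.
Unit clause (wet) forces wet = 1.
Unit clause (cyan') forces cyan = 0.
Every clause now holds.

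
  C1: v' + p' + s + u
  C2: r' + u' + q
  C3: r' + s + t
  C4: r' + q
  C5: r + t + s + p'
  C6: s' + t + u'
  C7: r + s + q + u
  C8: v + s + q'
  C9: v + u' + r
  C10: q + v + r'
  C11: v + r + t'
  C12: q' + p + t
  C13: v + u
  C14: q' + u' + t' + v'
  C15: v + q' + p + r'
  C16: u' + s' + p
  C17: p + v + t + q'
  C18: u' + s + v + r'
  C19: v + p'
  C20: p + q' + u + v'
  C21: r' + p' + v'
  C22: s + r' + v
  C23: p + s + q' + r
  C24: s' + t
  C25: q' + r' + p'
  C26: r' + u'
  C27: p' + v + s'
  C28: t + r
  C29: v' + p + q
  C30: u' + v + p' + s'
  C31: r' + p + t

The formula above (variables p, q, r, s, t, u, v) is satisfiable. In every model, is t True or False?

True

Suppose t = 0.
(s') alone gives s = 0.
(r') alone gives r = 0.
Now (r) is unsatisfied and unit — conflict.
So every satisfying assignment has t = True.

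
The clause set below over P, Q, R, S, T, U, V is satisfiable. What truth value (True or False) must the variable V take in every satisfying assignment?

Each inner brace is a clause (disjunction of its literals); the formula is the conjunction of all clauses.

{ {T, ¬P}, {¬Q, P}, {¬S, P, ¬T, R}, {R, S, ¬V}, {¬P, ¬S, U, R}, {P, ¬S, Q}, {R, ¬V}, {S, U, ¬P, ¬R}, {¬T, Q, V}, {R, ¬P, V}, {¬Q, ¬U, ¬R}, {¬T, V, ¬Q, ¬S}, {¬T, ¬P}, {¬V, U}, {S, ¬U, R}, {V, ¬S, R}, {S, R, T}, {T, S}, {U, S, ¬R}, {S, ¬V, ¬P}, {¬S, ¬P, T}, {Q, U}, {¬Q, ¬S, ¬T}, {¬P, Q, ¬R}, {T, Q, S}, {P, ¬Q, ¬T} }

Suppose V = False.
Case T = True:
Unit clause (Q) forces Q = True.
Unit clause (P) forces P = True.
Now (¬P) is unsatisfied and unit — conflict.
That branch fails; take T = False instead.
Unit clause (¬P) forces P = False.
Unit clause (¬Q) forces Q = False.
Unit clause (¬S) forces S = False.
Now (S) is unsatisfied and unit — conflict.
Both values of T lead to a conflict.
So every satisfying assignment has V = True.

True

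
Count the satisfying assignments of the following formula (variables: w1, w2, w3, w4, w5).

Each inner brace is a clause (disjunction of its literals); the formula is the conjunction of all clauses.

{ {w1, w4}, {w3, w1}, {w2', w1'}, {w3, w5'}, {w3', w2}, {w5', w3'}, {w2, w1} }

3

There are 2^5 = 32 truth assignments over (w1, w2, w3, w4, w5).
Split on w1. With w1 = 1, the clauses containing w1 are satisfied and w1' drops from the rest; 2 of the 2^4 = 16 assignments to the other variables satisfy what remains.
With w1 = 0, by the same count on the reduced clause set, 1 assignment works.
Total: 2 + 1 = 3.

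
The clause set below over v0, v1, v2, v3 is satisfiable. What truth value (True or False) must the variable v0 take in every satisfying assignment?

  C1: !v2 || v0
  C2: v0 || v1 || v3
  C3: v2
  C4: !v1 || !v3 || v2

Suppose v0 = false.
(!v2) alone gives v2 = false.
Now (v2) is unsatisfied and unit — conflict.
So every satisfying assignment has v0 = True.

True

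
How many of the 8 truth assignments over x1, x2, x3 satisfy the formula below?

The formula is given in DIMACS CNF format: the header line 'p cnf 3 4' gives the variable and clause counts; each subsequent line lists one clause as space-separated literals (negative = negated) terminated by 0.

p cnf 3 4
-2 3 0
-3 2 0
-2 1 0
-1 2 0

There are 2^3 = 8 truth assignments over (x1, x2, x3).
Check each against the 4 clauses (columns in the order x1, x2, x3):
  F F F  ✓ satisfies all
  F F T  ✗ fails (¬x3 ∨ x2)
  F T F  ✗ fails (¬x2 ∨ x3)
  F T T  ✗ fails (¬x2 ∨ x1)
  T F F  ✗ fails (¬x1 ∨ x2)
  T F T  ✗ fails (¬x3 ∨ x2)
  T T F  ✗ fails (¬x2 ∨ x3)
  T T T  ✓ satisfies all
2 of the 8 rows are models.

2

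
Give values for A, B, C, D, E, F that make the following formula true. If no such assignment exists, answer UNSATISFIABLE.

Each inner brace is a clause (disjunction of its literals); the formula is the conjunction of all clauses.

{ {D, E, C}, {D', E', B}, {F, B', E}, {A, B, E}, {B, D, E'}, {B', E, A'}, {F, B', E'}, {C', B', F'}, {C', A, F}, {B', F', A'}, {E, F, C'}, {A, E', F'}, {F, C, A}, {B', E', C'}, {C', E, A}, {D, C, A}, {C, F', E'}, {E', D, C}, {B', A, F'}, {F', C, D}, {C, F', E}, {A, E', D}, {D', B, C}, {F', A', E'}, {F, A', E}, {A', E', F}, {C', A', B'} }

A: 1, B: 0, C: 1, D: 1, E: 0, F: 1

Branch on D: set D = 1.
Branch on E: set E = 0.
Branch on F: set F = 1.
The clause (C) is unit, so C = 1.
The clause (B') is unit, so B = 0.
The clause (A) is unit, so A = 1.
All clauses are satisfied.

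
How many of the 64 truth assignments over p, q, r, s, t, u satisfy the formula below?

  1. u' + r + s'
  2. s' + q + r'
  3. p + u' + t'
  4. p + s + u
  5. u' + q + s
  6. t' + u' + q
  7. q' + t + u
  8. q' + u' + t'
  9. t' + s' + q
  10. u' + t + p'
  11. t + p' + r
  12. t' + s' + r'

There are 2^6 = 64 truth assignments over (p, q, r, s, t, u).
Split on t. With t = 1, the clauses containing t are satisfied and t' drops from the rest; 6 of the 2^5 = 32 assignments to the other variables satisfy what remains.
With t = 0, by the same count on the reduced clause set, 5 assignments work.
Total: 6 + 5 = 11.

11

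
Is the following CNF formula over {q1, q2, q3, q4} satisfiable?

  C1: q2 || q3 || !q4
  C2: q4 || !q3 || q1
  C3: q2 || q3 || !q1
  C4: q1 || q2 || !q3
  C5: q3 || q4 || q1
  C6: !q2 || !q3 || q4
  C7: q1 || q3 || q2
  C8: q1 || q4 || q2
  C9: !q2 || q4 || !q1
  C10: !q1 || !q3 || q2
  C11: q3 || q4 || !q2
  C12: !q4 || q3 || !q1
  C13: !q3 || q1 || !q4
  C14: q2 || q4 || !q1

Case q2 = true:
Case q3 = false:
From the singleton clause (q4), q4 = true.
From the singleton clause (!q1), q1 = false.
This assignment satisfies each clause.
A satisfying assignment: q1=false,  q2=true,  q3=false,  q4=true.

Yes, satisfiable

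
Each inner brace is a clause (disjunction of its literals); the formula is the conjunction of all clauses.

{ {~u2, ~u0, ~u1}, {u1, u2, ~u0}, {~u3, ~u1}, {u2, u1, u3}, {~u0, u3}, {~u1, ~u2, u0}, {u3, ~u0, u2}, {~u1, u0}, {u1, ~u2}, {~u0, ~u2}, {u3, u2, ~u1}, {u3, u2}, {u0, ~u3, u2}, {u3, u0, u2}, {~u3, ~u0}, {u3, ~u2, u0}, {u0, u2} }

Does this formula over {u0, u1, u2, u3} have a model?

Branch on u3: set u3 = 0.
The clause (~u0) is unit, so u0 = 0.
The clause (~u1) is unit, so u1 = 0.
The clause (u2) is unit, so u2 = 1.
But (~u2) is also a unit clause — contradiction.
So u3 must be the other value — set u3 = 1.
The clause (~u1) is unit, so u1 = 0.
The clause (~u2) is unit, so u2 = 0.
The clause (~u0) is unit, so u0 = 0.
But (u0) is also a unit clause — contradiction.
Either choice for u3 ends in contradiction.
No assignment satisfies every clause.

No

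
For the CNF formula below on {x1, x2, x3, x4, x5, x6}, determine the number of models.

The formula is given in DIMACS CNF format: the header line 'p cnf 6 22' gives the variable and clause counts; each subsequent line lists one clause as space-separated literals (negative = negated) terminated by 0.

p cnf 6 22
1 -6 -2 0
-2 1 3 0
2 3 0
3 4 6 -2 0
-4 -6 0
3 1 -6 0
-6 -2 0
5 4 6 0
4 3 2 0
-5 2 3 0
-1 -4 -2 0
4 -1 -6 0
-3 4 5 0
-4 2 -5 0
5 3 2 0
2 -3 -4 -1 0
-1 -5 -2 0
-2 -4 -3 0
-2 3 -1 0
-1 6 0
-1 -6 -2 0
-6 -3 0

3

There are 2^6 = 64 truth assignments over (x1, x2, x3, x4, x5, x6).
Split on x6. With x6 = True, the clauses containing x6 are satisfied and ¬x6 drops from the rest; 0 of the 2^5 = 32 assignments to the other variables satisfy what remains.
With x6 = False, by the same count on the reduced clause set, 3 assignments work.
Total: 0 + 3 = 3.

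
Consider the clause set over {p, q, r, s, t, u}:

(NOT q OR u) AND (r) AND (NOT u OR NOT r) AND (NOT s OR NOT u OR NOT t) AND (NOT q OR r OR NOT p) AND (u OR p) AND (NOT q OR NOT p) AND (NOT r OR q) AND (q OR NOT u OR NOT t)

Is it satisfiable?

No

From the singleton clause (r), r = true.
From the singleton clause (NOT u), u = false.
From the singleton clause (NOT q), q = false.
But (q) is also a unit clause — contradiction.
No assignment satisfies every clause.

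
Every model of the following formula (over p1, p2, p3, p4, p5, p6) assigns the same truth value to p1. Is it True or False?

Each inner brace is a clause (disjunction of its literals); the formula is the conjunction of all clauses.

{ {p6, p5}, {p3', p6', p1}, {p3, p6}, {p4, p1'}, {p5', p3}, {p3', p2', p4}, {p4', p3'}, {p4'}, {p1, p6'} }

Suppose p1 = 1.
Unit clause (p4) forces p4 = 1.
Now (p4') is unsatisfied and unit — conflict.
So every satisfying assignment has p1 = False.

False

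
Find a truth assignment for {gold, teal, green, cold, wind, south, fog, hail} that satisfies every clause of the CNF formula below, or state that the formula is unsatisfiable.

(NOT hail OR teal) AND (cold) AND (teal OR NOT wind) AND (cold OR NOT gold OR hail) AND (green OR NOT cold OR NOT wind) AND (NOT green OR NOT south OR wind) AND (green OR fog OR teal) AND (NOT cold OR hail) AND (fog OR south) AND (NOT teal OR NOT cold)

UNSATISFIABLE

(cold) alone gives cold = true.
(hail) alone gives hail = true.
(teal) alone gives teal = true.
But (NOT teal) is also a unit clause — contradiction.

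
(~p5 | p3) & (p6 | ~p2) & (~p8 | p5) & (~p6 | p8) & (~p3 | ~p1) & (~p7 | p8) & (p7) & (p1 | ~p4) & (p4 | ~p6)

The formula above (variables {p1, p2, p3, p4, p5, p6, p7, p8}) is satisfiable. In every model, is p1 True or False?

Suppose p1 = 1.
(~p3) alone gives p3 = 0.
(~p5) alone gives p5 = 0.
(~p8) alone gives p8 = 0.
(~p6) alone gives p6 = 0.
(~p2) alone gives p2 = 0.
(~p7) alone gives p7 = 0.
Now (p7) is unsatisfied and unit — conflict.
So every satisfying assignment has p1 = False.

False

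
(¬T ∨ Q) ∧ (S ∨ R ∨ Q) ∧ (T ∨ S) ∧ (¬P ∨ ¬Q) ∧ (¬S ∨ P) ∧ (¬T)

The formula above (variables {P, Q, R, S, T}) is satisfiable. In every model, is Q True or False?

Suppose Q = True.
Unit clause (¬P) forces P = False.
Unit clause (¬S) forces S = False.
Unit clause (T) forces T = True.
That conflicts with the unit clause (¬T).
So every satisfying assignment has Q = False.

False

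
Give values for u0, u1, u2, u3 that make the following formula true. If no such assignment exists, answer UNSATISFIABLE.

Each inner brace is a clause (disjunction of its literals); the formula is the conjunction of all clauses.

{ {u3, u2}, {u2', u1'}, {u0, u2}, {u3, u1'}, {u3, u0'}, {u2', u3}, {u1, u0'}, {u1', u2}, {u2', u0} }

UNSATISFIABLE

Suppose u3 = 1.
Suppose u2 = 0.
The clause (u0) is unit, so u0 = 1.
The clause (u1) is unit, so u1 = 1.
That conflicts with the unit clause (u1').
So u2 must be the other value — set u2 = 1.
The clause (u1') is unit, so u1 = 0.
The clause (u0') is unit, so u0 = 0.
That conflicts with the unit clause (u0).
Neither u2 = 1 nor u2 = 0 works.
So u3 must be the other value — set u3 = 0.
The clause (u2) is unit, so u2 = 1.
That conflicts with the unit clause (u2').
Neither u3 = 1 nor u3 = 0 works.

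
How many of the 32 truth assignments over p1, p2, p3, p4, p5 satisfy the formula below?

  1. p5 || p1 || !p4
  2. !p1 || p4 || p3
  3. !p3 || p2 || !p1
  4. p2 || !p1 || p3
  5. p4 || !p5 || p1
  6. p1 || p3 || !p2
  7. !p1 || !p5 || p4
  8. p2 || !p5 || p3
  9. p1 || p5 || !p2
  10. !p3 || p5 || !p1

7

There are 2^5 = 32 truth assignments over (p1, p2, p3, p4, p5).
Split on p2. With p2 = true, the clauses containing p2 are satisfied and !p2 drops from the rest; 4 of the 2^4 = 16 assignments to the other variables satisfy what remains.
With p2 = false, by the same count on the reduced clause set, 3 assignments work.
(One model: p1=F, p2=F, p3=F, p4=F, p5=F.)
Total: 4 + 3 = 7.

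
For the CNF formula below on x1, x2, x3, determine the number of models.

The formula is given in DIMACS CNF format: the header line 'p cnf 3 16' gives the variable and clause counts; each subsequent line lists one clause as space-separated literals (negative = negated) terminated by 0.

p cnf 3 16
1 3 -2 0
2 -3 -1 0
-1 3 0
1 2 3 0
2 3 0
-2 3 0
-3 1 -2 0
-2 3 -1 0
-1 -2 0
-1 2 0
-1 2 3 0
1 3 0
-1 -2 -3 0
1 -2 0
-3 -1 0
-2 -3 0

There are 2^3 = 8 truth assignments over (x1, x2, x3).
Split on x3. With x3 = True, the clauses containing x3 are satisfied and ¬x3 drops from the rest; 1 of the 2^2 = 4 assignments to the other variables satisfy what remains.
With x3 = False, by the same count on the reduced clause set, 0 assignments work.
(One model: x1=F, x2=F, x3=T.)
Total: 1 + 0 = 1.

1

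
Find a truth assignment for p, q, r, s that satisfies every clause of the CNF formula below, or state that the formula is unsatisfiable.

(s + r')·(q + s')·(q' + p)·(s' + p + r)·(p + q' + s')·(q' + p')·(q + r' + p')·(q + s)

UNSATISFIABLE

Branch on s: set s = 1.
The clause (q) is unit, so q = 1.
The clause (p) is unit, so p = 1.
That conflicts with the unit clause (p').
So s must be the other value — set s = 0.
The clause (r') is unit, so r = 0.
The clause (q) is unit, so q = 1.
The clause (p) is unit, so p = 1.
That conflicts with the unit clause (p').
Either choice for s ends in contradiction.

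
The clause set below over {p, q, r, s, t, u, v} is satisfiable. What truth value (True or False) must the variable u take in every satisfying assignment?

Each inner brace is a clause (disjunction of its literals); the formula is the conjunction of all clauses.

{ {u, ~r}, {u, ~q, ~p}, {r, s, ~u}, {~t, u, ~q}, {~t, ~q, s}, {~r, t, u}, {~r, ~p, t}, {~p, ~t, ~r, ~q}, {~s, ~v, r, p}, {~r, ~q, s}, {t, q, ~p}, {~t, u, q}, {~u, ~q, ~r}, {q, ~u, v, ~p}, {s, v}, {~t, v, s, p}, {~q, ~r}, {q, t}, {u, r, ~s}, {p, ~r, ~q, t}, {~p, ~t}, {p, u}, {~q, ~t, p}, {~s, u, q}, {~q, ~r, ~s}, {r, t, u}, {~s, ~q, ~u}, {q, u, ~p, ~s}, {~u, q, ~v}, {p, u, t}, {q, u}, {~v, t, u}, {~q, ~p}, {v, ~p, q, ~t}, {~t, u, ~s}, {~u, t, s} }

Suppose u = 0.
The clause (~r) is unit, so r = 0.
The clause (~s) is unit, so s = 0.
The clause (v) is unit, so v = 1.
The clause (p) is unit, so p = 1.
The clause (~q) is unit, so q = 0.
That conflicts with the unit clause (q).
So every satisfying assignment has u = True.

True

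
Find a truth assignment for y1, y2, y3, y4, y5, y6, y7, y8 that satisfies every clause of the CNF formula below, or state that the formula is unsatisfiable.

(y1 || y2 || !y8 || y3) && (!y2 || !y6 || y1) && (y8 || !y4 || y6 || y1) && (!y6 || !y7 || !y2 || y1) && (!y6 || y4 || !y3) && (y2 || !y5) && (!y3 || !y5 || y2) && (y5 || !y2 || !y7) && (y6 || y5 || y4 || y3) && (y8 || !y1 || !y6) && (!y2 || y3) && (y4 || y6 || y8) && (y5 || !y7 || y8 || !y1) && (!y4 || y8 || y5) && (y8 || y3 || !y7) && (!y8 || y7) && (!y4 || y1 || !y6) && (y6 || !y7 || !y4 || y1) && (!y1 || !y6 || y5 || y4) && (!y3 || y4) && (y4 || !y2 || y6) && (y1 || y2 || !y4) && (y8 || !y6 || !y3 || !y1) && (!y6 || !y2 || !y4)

y1=true; y2=true; y3=true; y4=true; y5=true; y6=false; y7=true; y8=false

Branch on y2: set y2 = true.
(y3) alone gives y3 = true.
(y4) alone gives y4 = true.
(!y6) alone gives y6 = false.
Branch on y8: set y8 = false.
(y1) alone gives y1 = true.
(y5) alone gives y5 = true.
No clause remains; y7 is free.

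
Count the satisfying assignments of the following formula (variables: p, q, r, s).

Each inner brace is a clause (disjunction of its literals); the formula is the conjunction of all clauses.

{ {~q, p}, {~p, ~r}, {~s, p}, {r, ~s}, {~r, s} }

There are 2^4 = 16 truth assignments over (p, q, r, s).
Check each against the 5 clauses (columns in the order p, q, r, s):
  F F F F  ✓ satisfies all
  F F F T  ✗ fails (~s | p)
  F F T F  ✗ fails (~r | s)
  F F T T  ✗ fails (~s | p)
  F T F F  ✗ fails (~q | p)
  F T F T  ✗ fails (~q | p)
  F T T F  ✗ fails (~q | p)
  F T T T  ✗ fails (~q | p)
  T F F F  ✓ satisfies all
  T F F T  ✗ fails (r | ~s)
  T F T F  ✗ fails (~p | ~r)
  T F T T  ✗ fails (~p | ~r)
  T T F F  ✓ satisfies all
  T T F T  ✗ fails (r | ~s)
  T T T F  ✗ fails (~p | ~r)
  T T T T  ✗ fails (~p | ~r)
3 of the 16 rows are models.

3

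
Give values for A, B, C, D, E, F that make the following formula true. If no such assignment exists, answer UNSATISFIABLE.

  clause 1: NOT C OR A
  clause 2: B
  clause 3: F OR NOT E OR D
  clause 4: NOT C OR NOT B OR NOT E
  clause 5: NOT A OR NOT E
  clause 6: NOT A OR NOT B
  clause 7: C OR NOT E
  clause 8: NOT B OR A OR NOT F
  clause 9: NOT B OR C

UNSATISFIABLE

From the singleton clause (B), B = true.
From the singleton clause (NOT A), A = false.
From the singleton clause (NOT C), C = false.
Now (C) is unsatisfied and unit — conflict.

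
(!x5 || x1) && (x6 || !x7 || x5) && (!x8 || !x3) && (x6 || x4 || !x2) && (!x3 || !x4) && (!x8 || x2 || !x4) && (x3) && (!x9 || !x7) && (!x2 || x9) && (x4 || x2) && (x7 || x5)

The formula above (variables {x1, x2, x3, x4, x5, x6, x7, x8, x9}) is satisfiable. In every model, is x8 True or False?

False

Suppose x8 = true.
Unit clause (!x3) forces x3 = false.
But (x3) is also a unit clause — contradiction.
So every satisfying assignment has x8 = False.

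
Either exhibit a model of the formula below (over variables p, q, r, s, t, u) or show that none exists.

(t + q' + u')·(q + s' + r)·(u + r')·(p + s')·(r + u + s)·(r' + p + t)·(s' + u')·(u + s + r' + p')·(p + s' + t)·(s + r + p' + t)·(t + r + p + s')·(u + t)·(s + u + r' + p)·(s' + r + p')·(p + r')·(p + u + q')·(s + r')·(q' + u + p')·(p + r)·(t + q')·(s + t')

Branch on u: set u = 1.
The clause (s') is unit, so s = 0.
The clause (r') is unit, so r = 0.
The clause (p) is unit, so p = 1.
The clause (t) is unit, so t = 1.
Now (t') is unsatisfied and unit — conflict.
So u must be the other value — set u = 0.
The clause (r') is unit, so r = 0.
The clause (s) is unit, so s = 1.
The clause (q) is unit, so q = 1.
The clause (p) is unit, so p = 1.
Now (p') is unsatisfied and unit — conflict.
Either choice for u ends in contradiction.

UNSATISFIABLE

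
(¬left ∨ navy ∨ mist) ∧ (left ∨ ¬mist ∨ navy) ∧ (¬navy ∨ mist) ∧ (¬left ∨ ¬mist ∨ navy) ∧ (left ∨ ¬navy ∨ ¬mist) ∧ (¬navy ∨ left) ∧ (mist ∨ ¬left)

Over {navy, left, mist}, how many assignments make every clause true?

There are 2^3 = 8 truth assignments over (navy, left, mist).
Check each against the 7 clauses (columns in the order navy, left, mist):
  F F F  ✓ satisfies all
  F F T  ✗ fails (left ∨ ¬mist ∨ navy)
  F T F  ✗ fails (¬left ∨ navy ∨ mist)
  F T T  ✗ fails (¬left ∨ ¬mist ∨ navy)
  T F F  ✗ fails (¬navy ∨ mist)
  T F T  ✗ fails (left ∨ ¬navy ∨ ¬mist)
  T T F  ✗ fails (¬navy ∨ mist)
  T T T  ✓ satisfies all
2 of the 8 rows are models.

2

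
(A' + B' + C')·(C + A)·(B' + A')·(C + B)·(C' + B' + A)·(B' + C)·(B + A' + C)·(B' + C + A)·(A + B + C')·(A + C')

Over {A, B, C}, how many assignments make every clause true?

1

There are 2^3 = 8 truth assignments over (A, B, C).
Split on A. With A = 1, the clauses containing A are satisfied and A' drops from the rest; 1 of the 2^2 = 4 assignments to the other variables satisfy what remains.
With A = 0, by the same count on the reduced clause set, 0 assignments work.
(One model: A=T, B=F, C=T.)
Total: 1 + 0 = 1.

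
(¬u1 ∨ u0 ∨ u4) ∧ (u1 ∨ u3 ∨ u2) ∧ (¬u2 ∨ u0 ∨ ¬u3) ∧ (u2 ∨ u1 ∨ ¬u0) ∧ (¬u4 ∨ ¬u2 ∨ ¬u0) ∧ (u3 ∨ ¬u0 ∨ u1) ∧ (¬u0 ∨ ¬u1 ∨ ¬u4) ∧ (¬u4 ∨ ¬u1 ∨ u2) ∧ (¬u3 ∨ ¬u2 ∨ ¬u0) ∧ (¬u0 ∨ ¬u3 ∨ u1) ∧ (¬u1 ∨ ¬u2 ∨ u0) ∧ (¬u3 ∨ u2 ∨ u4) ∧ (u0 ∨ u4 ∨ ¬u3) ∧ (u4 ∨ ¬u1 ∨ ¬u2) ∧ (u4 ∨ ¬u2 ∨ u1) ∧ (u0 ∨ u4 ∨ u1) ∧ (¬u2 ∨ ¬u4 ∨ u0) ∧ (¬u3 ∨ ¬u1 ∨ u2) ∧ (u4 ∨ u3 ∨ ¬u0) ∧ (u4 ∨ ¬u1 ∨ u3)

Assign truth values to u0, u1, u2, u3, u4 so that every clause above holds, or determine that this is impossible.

u0 ↦ False; u1 ↦ False; u2 ↦ False; u3 ↦ True; u4 ↦ True

Suppose u1 = False.
Suppose u3 = True.
The clause (¬u0) is unit, so u0 = False.
The clause (¬u2) is unit, so u2 = False.
The clause (u4) is unit, so u4 = True.
Every clause now holds.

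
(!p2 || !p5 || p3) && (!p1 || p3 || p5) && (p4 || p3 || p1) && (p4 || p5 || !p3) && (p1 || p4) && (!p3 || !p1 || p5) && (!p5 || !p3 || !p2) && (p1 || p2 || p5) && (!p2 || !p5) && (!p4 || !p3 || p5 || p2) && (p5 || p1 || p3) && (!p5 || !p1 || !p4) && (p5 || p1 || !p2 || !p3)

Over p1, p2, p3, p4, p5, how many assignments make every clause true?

There are 2^5 = 32 truth assignments over (p1, p2, p3, p4, p5).
Split on p2. With p2 = true, the clauses containing p2 are satisfied and !p2 drops from the rest; 0 of the 2^4 = 16 assignments to the other variables satisfy what remains.
With p2 = false, by the same count on the reduced clause set, 4 assignments work.
(One model: p1=F, p2=F, p3=F, p4=T, p5=T.)
Total: 0 + 4 = 4.

4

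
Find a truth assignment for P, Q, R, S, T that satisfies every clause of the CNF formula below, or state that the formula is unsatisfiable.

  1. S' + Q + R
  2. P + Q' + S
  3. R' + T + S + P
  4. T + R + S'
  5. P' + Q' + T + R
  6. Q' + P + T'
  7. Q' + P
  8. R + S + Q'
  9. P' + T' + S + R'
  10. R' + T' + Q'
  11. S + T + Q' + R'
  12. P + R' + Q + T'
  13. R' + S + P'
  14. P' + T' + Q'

P: 0; Q: 0; R: 0; S: 0; T: 0

Suppose Q = 0.
Suppose S = 0.
Suppose R = 0.
All clauses hold; P, T can take either value.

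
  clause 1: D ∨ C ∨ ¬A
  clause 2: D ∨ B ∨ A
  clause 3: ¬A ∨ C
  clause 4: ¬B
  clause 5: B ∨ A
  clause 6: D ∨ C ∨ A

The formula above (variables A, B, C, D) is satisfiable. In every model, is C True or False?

True

Suppose C = False.
The clause (¬A) is unit, so A = False.
The clause (¬B) is unit, so B = False.
That conflicts with the unit clause (B).
So every satisfying assignment has C = True.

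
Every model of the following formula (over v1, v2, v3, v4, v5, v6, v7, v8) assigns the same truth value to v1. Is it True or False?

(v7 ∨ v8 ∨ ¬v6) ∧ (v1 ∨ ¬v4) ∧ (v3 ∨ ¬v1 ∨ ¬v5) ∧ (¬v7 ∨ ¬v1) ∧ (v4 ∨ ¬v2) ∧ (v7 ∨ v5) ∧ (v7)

False

Suppose v1 = True.
Unit clause (¬v7) forces v7 = False.
But (v7) is also a unit clause — contradiction.
So every satisfying assignment has v1 = False.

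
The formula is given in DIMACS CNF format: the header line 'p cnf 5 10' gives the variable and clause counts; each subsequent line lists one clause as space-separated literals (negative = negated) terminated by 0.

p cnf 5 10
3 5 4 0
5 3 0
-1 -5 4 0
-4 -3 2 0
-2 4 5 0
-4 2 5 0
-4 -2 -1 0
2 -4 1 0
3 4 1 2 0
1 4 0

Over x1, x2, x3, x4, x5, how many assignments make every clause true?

5

There are 2^5 = 32 truth assignments over (x1, x2, x3, x4, x5).
Split on x3. With x3 = True, the clauses containing x3 are satisfied and ¬x3 drops from the rest; 3 of the 2^4 = 16 assignments to the other variables satisfy what remains.
With x3 = False, by the same count on the reduced clause set, 2 assignments work.
(One model: x1=F, x2=T, x3=F, x4=T, x5=T.)
Total: 3 + 2 = 5.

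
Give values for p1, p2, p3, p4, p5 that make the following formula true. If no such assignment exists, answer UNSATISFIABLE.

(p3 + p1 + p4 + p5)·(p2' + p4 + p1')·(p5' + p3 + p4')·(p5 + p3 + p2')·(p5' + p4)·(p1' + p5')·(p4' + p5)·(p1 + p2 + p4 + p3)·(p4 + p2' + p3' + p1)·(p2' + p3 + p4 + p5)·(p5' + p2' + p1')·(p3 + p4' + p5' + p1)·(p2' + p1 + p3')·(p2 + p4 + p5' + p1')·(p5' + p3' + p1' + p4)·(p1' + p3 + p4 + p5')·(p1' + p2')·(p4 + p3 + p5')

Suppose p5 = 0.
Unit clause (p4') forces p4 = 0.
Suppose p3 = 1.
Suppose p2 = 0.
No clause remains; p1 is free.

p1=0; p2=0; p3=1; p4=0; p5=0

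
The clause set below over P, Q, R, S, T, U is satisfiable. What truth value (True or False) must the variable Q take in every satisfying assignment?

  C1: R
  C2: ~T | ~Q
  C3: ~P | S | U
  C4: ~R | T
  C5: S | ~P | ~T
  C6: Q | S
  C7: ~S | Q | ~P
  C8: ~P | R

False

Suppose Q = 1.
(R) alone gives R = 1.
(~T) alone gives T = 0.
Now (T) is unsatisfied and unit — conflict.
So every satisfying assignment has Q = False.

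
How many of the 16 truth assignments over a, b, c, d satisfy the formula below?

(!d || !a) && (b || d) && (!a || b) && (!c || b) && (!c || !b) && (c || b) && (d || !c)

There are 2^4 = 16 truth assignments over (a, b, c, d).
Split on b. With b = true, the clauses containing b are satisfied and !b drops from the rest; 3 of the 2^3 = 8 assignments to the other variables satisfy what remains.
With b = false, by the same count on the reduced clause set, 0 assignments work.
Total: 3 + 0 = 3.

3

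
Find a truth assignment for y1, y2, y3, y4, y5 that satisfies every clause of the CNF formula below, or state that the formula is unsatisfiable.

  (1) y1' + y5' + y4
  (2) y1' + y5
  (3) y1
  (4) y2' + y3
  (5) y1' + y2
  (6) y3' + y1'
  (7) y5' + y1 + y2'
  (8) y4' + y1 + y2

UNSATISFIABLE

The clause (y1) is unit, so y1 = 1.
The clause (y5) is unit, so y5 = 1.
The clause (y4) is unit, so y4 = 1.
The clause (y2) is unit, so y2 = 1.
The clause (y3) is unit, so y3 = 1.
But (y3') is also a unit clause — contradiction.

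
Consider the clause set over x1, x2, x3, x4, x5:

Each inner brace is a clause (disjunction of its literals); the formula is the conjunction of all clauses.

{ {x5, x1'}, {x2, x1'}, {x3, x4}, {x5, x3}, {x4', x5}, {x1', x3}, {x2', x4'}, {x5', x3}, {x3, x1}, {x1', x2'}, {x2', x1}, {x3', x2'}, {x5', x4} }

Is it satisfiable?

Satisfiable

Branch on x5: set x5 = 1.
Unit clause (x3) forces x3 = 1.
Unit clause (x2') forces x2 = 0.
Unit clause (x1') forces x1 = 0.
Unit clause (x4) forces x4 = 1.
All clauses are satisfied.
A satisfying assignment: x1: 0,  x2: 0,  x3: 1,  x4: 1,  x5: 1.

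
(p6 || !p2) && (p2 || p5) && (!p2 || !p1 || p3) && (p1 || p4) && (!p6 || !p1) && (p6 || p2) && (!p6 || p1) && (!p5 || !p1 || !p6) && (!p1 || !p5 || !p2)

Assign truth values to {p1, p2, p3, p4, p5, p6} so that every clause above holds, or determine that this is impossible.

Case p6 = true:
The clause (!p1) is unit, so p1 = false.
But (p1) is also a unit clause — contradiction.
That branch fails; take p6 = false instead.
The clause (!p2) is unit, so p2 = false.
But (p2) is also a unit clause — contradiction.
Neither p6 = true nor p6 = false works.

UNSATISFIABLE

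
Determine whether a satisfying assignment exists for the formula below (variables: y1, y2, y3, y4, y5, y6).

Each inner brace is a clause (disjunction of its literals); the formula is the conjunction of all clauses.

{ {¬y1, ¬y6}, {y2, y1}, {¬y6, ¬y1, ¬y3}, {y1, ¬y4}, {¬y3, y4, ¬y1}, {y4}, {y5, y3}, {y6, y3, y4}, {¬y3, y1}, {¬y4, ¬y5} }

Yes

The clause (y4) is unit, so y4 = True.
The clause (y1) is unit, so y1 = True.
The clause (¬y6) is unit, so y6 = False.
The clause (¬y5) is unit, so y5 = False.
The clause (y3) is unit, so y3 = True.
All clauses hold; y2 can take either value.
A satisfying assignment: y1=True, y2=True, y3=True, y4=True, y5=False, y6=False.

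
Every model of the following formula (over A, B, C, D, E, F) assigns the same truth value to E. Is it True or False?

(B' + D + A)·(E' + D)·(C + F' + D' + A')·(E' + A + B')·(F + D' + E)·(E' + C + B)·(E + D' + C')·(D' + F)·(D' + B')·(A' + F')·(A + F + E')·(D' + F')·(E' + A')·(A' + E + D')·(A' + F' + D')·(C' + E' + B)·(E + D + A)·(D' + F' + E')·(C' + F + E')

Suppose E = 1.
(D) alone gives D = 1.
(F) alone gives F = 1.
Now (F') is unsatisfied and unit — conflict.
So every satisfying assignment has E = False.

False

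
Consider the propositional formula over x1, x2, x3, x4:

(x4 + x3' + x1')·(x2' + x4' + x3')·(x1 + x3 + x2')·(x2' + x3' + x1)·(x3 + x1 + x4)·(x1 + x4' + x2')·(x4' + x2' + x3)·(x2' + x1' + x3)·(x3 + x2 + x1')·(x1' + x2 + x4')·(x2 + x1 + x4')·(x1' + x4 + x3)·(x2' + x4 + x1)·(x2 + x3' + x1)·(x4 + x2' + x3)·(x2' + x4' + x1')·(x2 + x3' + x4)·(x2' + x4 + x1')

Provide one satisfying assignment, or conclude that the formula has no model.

UNSATISFIABLE

Suppose x4 = 1.
Suppose x2 = 0.
Unit clause (x1') forces x1 = 0.
That conflicts with the unit clause (x1).
So x2 must be the other value — set x2 = 1.
Unit clause (x3') forces x3 = 0.
That conflicts with the unit clause (x3).
Either choice for x2 ends in contradiction.
So x4 must be the other value — set x4 = 0.
Suppose x3 = 0.
Unit clause (x1) forces x1 = 1.
That conflicts with the unit clause (x1').
So x3 must be the other value — set x3 = 1.
Unit clause (x1') forces x1 = 0.
Unit clause (x2') forces x2 = 0.
That conflicts with the unit clause (x2).
Either choice for x3 ends in contradiction.
Either choice for x4 ends in contradiction.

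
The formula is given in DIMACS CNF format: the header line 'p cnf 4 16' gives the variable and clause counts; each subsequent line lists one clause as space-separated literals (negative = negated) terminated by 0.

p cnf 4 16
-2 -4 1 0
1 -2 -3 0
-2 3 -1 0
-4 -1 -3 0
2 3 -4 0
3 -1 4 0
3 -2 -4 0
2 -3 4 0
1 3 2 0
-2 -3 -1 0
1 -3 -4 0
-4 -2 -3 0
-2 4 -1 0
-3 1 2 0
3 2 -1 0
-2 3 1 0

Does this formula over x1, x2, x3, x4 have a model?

Case x2 = False:
Case x3 = True:
The clause (x4) is unit, so x4 = True.
The clause (¬x1) is unit, so x1 = False.
That conflicts with the unit clause (x1).
That branch fails; take x3 = False instead.
The clause (¬x4) is unit, so x4 = False.
The clause (¬x1) is unit, so x1 = False.
That conflicts with the unit clause (x1).
Either choice for x3 ends in contradiction.
That branch fails; take x2 = True instead.
Case x4 = False:
The clause (¬x1) is unit, so x1 = False.
The clause (¬x3) is unit, so x3 = False.
That conflicts with the unit clause (x3).
That branch fails; take x4 = True instead.
The clause (x1) is unit, so x1 = True.
The clause (x3) is unit, so x3 = True.
That conflicts with the unit clause (¬x3).
Either choice for x4 ends in contradiction.
Either choice for x2 ends in contradiction.
No assignment satisfies every clause.

No, unsatisfiable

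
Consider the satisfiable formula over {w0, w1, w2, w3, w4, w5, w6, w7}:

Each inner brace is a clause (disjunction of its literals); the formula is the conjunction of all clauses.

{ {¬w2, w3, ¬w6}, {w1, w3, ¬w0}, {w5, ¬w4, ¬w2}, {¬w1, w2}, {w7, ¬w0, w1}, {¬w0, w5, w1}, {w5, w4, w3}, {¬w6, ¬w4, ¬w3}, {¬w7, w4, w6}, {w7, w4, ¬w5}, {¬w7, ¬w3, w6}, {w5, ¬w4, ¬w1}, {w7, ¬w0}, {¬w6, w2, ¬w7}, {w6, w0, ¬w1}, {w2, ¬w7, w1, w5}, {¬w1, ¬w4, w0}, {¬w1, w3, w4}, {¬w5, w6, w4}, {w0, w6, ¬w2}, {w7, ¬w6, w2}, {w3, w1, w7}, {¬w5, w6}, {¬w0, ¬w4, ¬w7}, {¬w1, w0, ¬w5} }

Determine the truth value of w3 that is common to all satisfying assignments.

Suppose w3 = False.
Try w2 = False.
(¬w1) alone gives w1 = False.
(¬w0) alone gives w0 = False.
(w7) alone gives w7 = True.
(¬w6) alone gives w6 = False.
(w4) alone gives w4 = True.
(w5) alone gives w5 = True.
But (¬w5) is also a unit clause — contradiction.
So w2 must be the other value — set w2 = True.
(¬w6) alone gives w6 = False.
(w0) alone gives w0 = True.
(w1) alone gives w1 = True.
(w7) alone gives w7 = True.
(w4) alone gives w4 = True.
But (¬w4) is also a unit clause — contradiction.
Either choice for w2 ends in contradiction.
So every satisfying assignment has w3 = True.

True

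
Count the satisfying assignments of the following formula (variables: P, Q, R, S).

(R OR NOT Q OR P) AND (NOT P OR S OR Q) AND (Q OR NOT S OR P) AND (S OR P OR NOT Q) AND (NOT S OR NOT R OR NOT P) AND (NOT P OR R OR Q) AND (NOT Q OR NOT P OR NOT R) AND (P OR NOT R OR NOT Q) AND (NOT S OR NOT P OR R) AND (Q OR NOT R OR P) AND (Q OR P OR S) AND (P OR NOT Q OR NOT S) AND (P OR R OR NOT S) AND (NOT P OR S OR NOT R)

1

There are 2^4 = 16 truth assignments over (P, Q, R, S).
Check each against the 14 clauses (columns in the order P, Q, R, S):
  F F F F  ✗ fails (Q OR P OR S)
  F F F T  ✗ fails (Q OR NOT S OR P)
  F F T F  ✗ fails (Q OR NOT R OR P)
  F F T T  ✗ fails (Q OR NOT S OR P)
  F T F F  ✗ fails (R OR NOT Q OR P)
  F T F T  ✗ fails (R OR NOT Q OR P)
  F T T F  ✗ fails (S OR P OR NOT Q)
  F T T T  ✗ fails (P OR NOT R OR NOT Q)
  T F F F  ✗ fails (NOT P OR S OR Q)
  T F F T  ✗ fails (NOT P OR R OR Q)
  T F T F  ✗ fails (NOT P OR S OR Q)
  T F T T  ✗ fails (NOT S OR NOT R OR NOT P)
  T T F F  ✓ satisfies all
  T T F T  ✗ fails (NOT S OR NOT P OR R)
  T T T F  ✗ fails (NOT Q OR NOT P OR NOT R)
  T T T T  ✗ fails (NOT S OR NOT R OR NOT P)
1 of the 16 rows is a model.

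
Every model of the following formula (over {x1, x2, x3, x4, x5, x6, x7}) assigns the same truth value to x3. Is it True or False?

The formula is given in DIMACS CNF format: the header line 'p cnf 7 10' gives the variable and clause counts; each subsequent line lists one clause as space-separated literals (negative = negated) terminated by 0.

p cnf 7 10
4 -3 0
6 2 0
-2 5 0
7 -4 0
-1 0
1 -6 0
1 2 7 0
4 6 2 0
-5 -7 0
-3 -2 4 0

Suppose x3 = True.
Unit clause (x4) forces x4 = True.
Unit clause (x7) forces x7 = True.
Unit clause (¬x1) forces x1 = False.
Unit clause (¬x6) forces x6 = False.
Unit clause (x2) forces x2 = True.
Unit clause (x5) forces x5 = True.
That conflicts with the unit clause (¬x5).
So every satisfying assignment has x3 = False.

False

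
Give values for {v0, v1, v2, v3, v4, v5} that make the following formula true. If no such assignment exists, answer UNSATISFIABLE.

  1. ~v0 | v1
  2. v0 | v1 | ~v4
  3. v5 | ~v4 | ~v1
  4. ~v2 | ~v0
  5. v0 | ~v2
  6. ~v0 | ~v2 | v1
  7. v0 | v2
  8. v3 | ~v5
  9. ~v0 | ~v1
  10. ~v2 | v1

Suppose v0 = 0.
Unit clause (~v2) forces v2 = 0.
But (v2) is also a unit clause — contradiction.
So v0 must be the other value — set v0 = 1.
Unit clause (v1) forces v1 = 1.
But (~v1) is also a unit clause — contradiction.
Neither v0 = 1 nor v0 = 0 works.

UNSATISFIABLE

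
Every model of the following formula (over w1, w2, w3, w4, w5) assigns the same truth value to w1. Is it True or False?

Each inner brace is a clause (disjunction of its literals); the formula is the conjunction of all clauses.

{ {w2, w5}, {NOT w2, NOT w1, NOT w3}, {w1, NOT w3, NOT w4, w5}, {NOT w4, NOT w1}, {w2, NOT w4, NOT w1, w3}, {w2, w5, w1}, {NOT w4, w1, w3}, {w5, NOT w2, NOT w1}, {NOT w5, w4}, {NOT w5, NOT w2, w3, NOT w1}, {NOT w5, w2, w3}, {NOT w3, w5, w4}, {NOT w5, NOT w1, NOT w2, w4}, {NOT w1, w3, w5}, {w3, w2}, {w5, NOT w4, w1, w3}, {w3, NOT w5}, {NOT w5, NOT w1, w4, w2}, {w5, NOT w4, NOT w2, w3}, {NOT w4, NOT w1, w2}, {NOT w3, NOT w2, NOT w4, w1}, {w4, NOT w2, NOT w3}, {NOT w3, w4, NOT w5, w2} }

False

Suppose w1 = true.
The clause (NOT w4) is unit, so w4 = false.
The clause (NOT w5) is unit, so w5 = false.
The clause (w2) is unit, so w2 = true.
Now (NOT w2) is unsatisfied and unit — conflict.
So every satisfying assignment has w1 = False.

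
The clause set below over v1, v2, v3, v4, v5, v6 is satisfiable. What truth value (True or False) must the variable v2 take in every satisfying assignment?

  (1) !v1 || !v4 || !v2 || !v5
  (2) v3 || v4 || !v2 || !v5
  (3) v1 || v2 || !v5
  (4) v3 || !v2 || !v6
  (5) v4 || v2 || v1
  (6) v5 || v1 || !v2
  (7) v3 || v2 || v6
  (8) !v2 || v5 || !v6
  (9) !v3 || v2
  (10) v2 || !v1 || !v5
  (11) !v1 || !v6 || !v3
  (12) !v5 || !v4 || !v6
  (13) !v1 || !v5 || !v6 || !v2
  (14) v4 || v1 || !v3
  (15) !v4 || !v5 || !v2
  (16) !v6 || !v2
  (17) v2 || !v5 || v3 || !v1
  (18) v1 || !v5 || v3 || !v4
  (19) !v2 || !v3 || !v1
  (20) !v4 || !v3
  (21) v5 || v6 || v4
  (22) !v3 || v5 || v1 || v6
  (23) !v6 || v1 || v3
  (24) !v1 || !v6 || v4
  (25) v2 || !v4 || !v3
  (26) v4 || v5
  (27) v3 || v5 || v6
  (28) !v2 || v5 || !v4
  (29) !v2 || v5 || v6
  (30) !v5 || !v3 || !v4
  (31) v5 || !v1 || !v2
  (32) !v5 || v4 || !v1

False

Suppose v2 = true.
From the singleton clause (!v6), v6 = false.
From the singleton clause (v5), v5 = true.
From the singleton clause (!v4), v4 = false.
From the singleton clause (v3), v3 = true.
From the singleton clause (v1), v1 = true.
But (!v1) is also a unit clause — contradiction.
So every satisfying assignment has v2 = False.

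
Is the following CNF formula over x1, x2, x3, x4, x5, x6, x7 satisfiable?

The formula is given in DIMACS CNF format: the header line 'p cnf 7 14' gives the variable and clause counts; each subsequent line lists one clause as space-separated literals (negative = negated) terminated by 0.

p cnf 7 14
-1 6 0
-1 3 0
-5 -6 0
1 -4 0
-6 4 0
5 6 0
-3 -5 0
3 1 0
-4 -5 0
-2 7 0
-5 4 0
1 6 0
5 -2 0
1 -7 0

Suppose x1 = True.
Unit clause (x6) forces x6 = True.
Unit clause (x3) forces x3 = True.
Unit clause (¬x5) forces x5 = False.
Unit clause (x4) forces x4 = True.
Unit clause (¬x2) forces x2 = False.
No clause remains; x7 is free.
A satisfying assignment: x1: True,  x2: False,  x3: True,  x4: True,  x5: False,  x6: True,  x7: True.

Satisfiable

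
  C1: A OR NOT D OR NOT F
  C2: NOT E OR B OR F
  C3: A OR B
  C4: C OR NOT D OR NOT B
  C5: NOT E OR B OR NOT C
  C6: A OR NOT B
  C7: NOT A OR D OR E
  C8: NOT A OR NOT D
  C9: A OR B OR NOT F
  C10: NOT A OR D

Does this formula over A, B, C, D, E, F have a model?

Case A = true:
Unit clause (NOT D) forces D = false.
But (D) is also a unit clause — contradiction.
So A must be the other value — set A = false.
Unit clause (B) forces B = true.
But (NOT B) is also a unit clause — contradiction.
Neither A = true nor A = false works.
No assignment satisfies every clause.

Unsatisfiable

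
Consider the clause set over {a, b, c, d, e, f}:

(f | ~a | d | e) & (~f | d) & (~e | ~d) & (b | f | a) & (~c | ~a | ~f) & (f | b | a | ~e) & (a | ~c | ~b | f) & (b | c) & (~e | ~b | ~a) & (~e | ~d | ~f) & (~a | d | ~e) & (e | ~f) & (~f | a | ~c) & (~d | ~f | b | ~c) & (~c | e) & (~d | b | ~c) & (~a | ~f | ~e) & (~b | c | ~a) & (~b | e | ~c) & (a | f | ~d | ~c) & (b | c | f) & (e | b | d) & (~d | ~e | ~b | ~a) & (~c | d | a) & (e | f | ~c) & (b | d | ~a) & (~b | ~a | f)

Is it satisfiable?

Try f = 0.
Try e = 0.
(~c) alone gives c = 0.
(b) alone gives b = 1.
(~a) alone gives a = 0.
No clause remains; d is free.
A satisfying assignment: a=0,  b=1,  c=0,  d=1,  e=0,  f=0.

Yes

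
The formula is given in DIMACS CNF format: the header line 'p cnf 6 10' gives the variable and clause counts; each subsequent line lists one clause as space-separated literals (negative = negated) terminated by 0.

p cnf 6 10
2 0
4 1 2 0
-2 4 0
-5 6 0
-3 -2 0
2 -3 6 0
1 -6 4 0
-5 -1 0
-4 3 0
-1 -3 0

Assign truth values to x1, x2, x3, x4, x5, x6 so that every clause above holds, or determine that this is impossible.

The clause (x2) is unit, so x2 = True.
The clause (x4) is unit, so x4 = True.
The clause (¬x3) is unit, so x3 = False.
But (x3) is also a unit clause — contradiction.

UNSATISFIABLE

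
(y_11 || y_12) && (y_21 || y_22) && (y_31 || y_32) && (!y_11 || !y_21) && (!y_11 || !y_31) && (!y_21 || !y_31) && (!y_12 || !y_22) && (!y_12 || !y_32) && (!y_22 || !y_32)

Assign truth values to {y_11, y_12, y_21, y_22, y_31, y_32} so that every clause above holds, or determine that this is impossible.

UNSATISFIABLE

Suppose y_11 = true.
Unit clause (!y_21) forces y_21 = false.
Unit clause (y_22) forces y_22 = true.
Unit clause (!y_31) forces y_31 = false.
Unit clause (y_32) forces y_32 = true.
That conflicts with the unit clause (!y_32).
Undo y_11 and try y_11 = false.
Unit clause (y_12) forces y_12 = true.
Unit clause (!y_22) forces y_22 = false.
Unit clause (y_21) forces y_21 = true.
Unit clause (!y_31) forces y_31 = false.
Unit clause (y_32) forces y_32 = true.
That conflicts with the unit clause (!y_32).
Both values of y_11 lead to a conflict.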